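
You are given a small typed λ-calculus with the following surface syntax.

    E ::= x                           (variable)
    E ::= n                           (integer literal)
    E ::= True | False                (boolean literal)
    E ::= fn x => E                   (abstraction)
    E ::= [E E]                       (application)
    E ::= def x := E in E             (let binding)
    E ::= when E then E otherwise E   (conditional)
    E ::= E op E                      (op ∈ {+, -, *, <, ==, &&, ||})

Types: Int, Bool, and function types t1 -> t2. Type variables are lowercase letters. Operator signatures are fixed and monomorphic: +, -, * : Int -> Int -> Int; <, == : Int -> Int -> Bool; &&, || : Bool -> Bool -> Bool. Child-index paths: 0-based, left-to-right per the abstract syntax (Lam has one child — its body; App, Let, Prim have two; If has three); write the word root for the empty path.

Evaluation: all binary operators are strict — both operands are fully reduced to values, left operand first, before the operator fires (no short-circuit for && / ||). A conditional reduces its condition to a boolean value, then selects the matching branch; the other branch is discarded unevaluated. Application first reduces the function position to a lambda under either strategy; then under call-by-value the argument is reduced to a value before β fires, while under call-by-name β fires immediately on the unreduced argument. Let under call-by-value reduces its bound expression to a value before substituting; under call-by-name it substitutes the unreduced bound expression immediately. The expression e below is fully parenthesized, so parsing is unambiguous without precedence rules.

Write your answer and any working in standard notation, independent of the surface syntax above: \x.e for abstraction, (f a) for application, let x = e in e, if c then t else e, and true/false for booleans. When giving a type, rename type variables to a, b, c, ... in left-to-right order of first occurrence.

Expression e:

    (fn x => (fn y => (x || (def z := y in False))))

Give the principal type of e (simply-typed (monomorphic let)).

Working:
x : a
  unify a ~ Bool
y : b
let z : b
  unify Bool ~ Bool
\y._ : b -> Bool
\x._ : Bool -> b -> Bool

Answer: Bool -> a -> Bool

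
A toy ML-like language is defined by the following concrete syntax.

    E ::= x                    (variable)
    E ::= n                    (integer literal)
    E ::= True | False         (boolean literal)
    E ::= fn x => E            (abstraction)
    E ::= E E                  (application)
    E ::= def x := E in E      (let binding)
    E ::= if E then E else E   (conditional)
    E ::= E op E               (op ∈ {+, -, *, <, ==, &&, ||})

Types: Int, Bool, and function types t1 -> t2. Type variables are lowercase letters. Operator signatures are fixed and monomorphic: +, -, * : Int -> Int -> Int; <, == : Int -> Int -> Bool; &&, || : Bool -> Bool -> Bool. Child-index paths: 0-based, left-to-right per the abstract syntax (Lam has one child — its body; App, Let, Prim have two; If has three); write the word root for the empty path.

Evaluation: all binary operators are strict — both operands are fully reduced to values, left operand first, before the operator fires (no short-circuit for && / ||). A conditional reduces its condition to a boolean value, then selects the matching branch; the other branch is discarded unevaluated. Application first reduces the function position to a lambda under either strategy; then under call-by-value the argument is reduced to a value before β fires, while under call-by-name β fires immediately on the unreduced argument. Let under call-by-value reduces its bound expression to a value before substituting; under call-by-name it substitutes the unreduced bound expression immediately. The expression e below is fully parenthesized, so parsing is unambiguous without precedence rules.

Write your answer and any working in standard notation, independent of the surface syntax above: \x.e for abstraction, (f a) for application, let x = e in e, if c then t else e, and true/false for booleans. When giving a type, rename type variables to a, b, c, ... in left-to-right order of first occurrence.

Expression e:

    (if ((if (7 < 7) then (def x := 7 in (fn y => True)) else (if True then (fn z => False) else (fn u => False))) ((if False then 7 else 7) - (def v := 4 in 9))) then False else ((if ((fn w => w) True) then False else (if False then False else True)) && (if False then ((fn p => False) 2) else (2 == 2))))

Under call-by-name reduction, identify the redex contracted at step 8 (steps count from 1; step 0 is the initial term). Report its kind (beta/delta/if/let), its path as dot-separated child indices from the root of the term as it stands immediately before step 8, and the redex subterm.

Answer: if at 1 : (if false then ((\p.false) 2) else (2 == 2))

Trace:
step 0: (if ((if (7 < 7) then (let x = 7 in (\y.true)) else (if true then (\z.false) else (\u.false))) ((if false then 7 else 7) - (let v = 4 in 9))) then false else ((if ((\w.w) true) then false else (if false then false else true)) && (if false then ((\p.false) 2) else (2 == 2))))
step 1: [delta@0.0.0] (if ((if false then (let x = 7 in (\y.true)) else (if true then (\z.false) else (\u.false))) ((if false then 7 else 7) - (let v = 4 in 9))) then false else ((if ((\w.w) true) then false else (if false then false else true)) && (if false then ((\p.false) 2) else (2 == 2))))
step 2: [if@0.0] (if ((if true then (\z.false) else (\u.false)) ((if false then 7 else 7) - (let v = 4 in 9))) then false else ((if ((\w.w) true) then false else (if false then false else true)) && (if false then ((\p.false) 2) else (2 == 2))))
step 3: [if@0.0] (if ((\z.false) ((if false then 7 else 7) - (let v = 4 in 9))) then false else ((if ((\w.w) true) then false else (if false then false else true)) && (if false then ((\p.false) 2) else (2 == 2))))
step 4: [beta@0] (if false then false else ((if ((\w.w) true) then false else (if false then false else true)) && (if false then ((\p.false) 2) else (2 == 2))))
step 5: [if@root] ((if ((\w.w) true) then false else (if false then false else true)) && (if false then ((\p.false) 2) else (2 == 2)))
step 6: [beta@0.0] ((if true then false else (if false then false else true)) && (if false then ((\p.false) 2) else (2 == 2)))
step 7: [if@0] (false && (if false then ((\p.false) 2) else (2 == 2)))
step 8: [if@1] (false && (2 == 2))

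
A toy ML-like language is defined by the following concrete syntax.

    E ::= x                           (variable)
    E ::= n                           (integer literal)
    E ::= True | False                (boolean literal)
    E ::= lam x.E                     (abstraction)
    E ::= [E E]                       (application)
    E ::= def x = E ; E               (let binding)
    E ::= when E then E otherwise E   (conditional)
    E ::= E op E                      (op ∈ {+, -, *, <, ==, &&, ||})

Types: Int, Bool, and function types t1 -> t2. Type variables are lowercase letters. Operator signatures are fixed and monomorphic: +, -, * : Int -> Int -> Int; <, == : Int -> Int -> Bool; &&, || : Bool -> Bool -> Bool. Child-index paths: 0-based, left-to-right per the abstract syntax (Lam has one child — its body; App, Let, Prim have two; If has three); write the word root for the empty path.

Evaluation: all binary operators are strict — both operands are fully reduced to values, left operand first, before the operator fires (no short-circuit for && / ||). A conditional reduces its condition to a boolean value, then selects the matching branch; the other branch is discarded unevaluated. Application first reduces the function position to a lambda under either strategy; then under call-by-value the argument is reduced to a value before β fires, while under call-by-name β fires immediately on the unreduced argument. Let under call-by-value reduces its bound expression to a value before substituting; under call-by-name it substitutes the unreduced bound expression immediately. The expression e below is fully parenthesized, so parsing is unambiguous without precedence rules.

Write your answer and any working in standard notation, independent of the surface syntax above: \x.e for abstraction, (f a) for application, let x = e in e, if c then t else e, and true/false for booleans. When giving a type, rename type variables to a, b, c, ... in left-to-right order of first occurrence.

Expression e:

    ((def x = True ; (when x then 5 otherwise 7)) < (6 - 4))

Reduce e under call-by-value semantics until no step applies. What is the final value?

Working:
step 0: ((let x = true in (if x then 5 else 7)) < (6 - 4))
step 1: [let@0] ((if true then 5 else 7) < (6 - 4))
step 2: [if@0] (5 < (6 - 4))
step 3: [delta@1] (5 < 2)
step 4: [delta@root] false

Answer: false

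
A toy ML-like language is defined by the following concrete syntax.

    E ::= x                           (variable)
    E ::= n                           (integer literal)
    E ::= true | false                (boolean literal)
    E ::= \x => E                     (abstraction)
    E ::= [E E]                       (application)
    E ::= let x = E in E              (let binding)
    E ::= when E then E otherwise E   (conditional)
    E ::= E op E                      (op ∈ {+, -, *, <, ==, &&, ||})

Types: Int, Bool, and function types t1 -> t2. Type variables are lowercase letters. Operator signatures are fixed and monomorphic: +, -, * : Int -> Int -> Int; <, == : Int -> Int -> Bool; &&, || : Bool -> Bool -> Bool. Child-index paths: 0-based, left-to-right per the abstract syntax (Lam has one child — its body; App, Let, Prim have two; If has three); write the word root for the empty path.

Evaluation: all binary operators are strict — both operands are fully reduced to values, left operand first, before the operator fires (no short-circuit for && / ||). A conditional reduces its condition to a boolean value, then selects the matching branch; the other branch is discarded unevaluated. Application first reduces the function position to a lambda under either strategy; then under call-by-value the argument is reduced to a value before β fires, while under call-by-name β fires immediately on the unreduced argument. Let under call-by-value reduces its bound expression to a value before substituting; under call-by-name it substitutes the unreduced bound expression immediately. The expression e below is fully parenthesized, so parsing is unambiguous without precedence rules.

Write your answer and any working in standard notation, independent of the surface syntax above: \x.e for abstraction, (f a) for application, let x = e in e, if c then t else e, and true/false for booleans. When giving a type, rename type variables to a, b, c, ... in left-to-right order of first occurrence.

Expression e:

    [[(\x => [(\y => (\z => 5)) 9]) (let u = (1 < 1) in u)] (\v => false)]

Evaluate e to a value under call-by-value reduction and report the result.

Answer: 5

Working:
step 0: (((\x.((\y.(\z.5)) 9)) (let u = (1 < 1) in u)) (\v.false))
step 1: [delta@0.1.0] (((\x.((\y.(\z.5)) 9)) (let u = false in u)) (\v.false))
step 2: [let@0.1] (((\x.((\y.(\z.5)) 9)) false) (\v.false))
step 3: [beta@0] (((\y.(\z.5)) 9) (\v.false))
step 4: [beta@0] ((\z.5) (\v.false))
step 5: [beta@root] 5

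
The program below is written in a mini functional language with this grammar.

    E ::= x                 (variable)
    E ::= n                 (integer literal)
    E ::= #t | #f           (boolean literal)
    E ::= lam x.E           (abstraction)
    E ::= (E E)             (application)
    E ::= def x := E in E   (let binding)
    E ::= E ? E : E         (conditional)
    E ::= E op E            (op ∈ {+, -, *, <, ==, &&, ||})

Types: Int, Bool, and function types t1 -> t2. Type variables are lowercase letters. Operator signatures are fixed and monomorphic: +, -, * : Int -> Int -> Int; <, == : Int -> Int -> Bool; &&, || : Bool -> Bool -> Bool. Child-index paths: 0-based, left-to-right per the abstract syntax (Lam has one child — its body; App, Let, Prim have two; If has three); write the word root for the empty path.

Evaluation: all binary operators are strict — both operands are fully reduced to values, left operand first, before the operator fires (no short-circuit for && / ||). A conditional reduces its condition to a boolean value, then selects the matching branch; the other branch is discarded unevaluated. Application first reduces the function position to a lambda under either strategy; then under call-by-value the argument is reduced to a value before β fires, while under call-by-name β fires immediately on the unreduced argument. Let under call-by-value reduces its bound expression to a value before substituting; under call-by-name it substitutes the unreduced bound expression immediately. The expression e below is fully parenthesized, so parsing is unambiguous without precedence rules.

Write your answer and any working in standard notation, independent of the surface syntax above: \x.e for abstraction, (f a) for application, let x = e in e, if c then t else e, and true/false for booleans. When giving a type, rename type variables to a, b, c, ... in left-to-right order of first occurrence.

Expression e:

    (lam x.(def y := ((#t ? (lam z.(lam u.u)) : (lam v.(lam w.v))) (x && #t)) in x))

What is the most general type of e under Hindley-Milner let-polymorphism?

Answer: Bool -> Bool

Working:
  unify Bool ~ Bool
u : c
\u._ : c -> c
\z._ : b -> c -> c
v : d
\w._ : e -> d
\v._ : d -> e -> d
  unify b -> c -> c ~ d -> e -> d
  unify b ~ d
  unify c -> c ~ e -> d
  unify c ~ e
  unify e ~ d
x : a
  unify a ~ Bool
  unify Bool ~ Bool
  unify d -> d -> d ~ Bool -> f
  unify d ~ Bool
  unify Bool -> Bool ~ f
_ _ : Bool -> Bool
let y : Bool -> Bool
x : Bool
\x._ : Bool -> Bool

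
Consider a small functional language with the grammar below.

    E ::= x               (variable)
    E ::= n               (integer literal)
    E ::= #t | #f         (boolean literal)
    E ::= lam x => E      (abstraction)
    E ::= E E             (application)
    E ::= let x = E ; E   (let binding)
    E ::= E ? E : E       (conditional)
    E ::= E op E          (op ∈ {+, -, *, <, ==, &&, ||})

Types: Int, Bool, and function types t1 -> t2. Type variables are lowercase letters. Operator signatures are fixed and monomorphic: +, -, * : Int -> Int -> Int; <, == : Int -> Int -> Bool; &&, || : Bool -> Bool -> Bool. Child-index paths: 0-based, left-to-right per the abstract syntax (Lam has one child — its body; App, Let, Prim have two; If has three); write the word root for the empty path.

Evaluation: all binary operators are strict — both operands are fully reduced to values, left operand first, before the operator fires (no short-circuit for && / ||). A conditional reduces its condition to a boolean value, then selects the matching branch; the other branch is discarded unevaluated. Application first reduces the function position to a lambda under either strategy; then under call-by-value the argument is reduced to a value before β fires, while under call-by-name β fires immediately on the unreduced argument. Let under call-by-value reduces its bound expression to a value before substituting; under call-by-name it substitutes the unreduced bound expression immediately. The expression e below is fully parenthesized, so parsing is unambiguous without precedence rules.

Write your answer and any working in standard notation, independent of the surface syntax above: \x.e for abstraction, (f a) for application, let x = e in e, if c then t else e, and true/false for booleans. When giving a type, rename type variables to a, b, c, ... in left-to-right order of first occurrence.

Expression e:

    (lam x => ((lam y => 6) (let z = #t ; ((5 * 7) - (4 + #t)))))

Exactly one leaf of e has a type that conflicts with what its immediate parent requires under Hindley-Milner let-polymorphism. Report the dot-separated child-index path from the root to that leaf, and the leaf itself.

Answer: 0.1.1.1.1 : true

Working:
\y._ : b -> Int
let z : Bool
  unify Int ~ Int
  unify Int ~ Int
  unify Int ~ Int
  unify Int ~ Int
  unify Bool ~ Int
  FAIL: mismatch Bool ~ Int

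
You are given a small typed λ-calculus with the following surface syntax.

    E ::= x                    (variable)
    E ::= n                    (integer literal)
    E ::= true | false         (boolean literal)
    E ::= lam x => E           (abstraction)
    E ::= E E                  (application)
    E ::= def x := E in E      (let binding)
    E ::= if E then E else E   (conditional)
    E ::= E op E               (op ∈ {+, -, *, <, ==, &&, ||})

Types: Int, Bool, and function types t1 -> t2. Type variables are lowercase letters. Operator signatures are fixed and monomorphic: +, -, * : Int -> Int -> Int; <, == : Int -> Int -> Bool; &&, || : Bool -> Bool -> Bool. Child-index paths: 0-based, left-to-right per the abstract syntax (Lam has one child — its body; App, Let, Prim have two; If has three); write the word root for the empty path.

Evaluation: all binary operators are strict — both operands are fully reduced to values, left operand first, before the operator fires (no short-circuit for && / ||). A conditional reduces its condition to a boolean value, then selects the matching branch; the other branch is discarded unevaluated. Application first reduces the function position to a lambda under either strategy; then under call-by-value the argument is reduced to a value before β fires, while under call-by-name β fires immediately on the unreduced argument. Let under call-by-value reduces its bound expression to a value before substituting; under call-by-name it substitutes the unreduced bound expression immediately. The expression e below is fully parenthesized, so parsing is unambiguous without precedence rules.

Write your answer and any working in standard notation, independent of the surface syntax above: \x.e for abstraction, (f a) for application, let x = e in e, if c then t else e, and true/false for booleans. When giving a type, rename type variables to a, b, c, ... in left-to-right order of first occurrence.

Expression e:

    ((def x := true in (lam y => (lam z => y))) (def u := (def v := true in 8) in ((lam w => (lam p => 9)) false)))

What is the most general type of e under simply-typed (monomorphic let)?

Working:
let x : Bool
y : a
\z._ : b -> a
\y._ : a -> b -> a
let v : Bool
let u : Int
\p._ : d -> Int
\w._ : c -> d -> Int
  unify c -> d -> Int ~ Bool -> e
  unify c ~ Bool
  unify d -> Int ~ e
_ _ : d -> Int
  unify a -> b -> a ~ (d -> Int) -> f
  unify a ~ d -> Int
  unify b -> d -> Int ~ f
_ _ : b -> d -> Int

Answer: a -> b -> Int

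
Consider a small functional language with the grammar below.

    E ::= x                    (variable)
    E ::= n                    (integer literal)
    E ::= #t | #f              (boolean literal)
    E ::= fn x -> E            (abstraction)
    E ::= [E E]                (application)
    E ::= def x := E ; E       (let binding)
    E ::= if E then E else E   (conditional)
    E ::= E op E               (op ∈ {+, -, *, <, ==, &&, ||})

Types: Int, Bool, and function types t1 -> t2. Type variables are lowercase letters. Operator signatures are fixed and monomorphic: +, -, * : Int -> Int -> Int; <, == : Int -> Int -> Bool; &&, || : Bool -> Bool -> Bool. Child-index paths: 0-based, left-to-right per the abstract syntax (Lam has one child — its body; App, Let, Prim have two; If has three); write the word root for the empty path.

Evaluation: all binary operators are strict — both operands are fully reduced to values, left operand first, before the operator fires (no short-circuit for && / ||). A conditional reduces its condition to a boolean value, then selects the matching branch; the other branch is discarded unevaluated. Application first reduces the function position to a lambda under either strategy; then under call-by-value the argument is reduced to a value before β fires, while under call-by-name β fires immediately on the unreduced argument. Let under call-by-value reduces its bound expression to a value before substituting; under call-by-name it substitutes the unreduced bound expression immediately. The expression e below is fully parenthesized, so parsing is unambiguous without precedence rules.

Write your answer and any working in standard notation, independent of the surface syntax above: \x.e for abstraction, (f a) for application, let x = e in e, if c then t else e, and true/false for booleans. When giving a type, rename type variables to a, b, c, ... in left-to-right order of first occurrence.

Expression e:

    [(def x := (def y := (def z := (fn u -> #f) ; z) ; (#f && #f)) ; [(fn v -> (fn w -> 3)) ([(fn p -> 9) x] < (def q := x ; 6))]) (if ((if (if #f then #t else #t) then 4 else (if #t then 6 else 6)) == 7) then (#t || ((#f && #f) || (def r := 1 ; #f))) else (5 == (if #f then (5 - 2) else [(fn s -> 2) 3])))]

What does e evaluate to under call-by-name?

Derivation:
step 0: ((let x = (let y = (let z = (\u.false) in z) in (false && false)) in ((\v.(\w.3)) (((\p.9) x) < (let q = x in 6)))) (if ((if (if false then true else true) then 4 else (if true then 6 else 6)) == 7) then (true || ((false && false) || (let r = 1 in false))) else (5 == (if false then (5 - 2) else ((\s.2) 3)))))
step 1: [let@0] (((\v.(\w.3)) (((\p.9) (let y = (let z = (\u.false) in z) in (false && false))) < (let q = (let y = (let z = (\u.false) in z) in (false && false)) in 6))) (if ((if (if false then true else true) then 4 else (if true then 6 else 6)) == 7) then (true || ((false && false) || (let r = 1 in false))) else (5 == (if false then (5 - 2) else ((\s.2) 3)))))
step 2: [beta@0] ((\w.3) (if ((if (if false then true else true) then 4 else (if true then 6 else 6)) == 7) then (true || ((false && false) || (let r = 1 in false))) else (5 == (if false then (5 - 2) else ((\s.2) 3)))))
step 3: [beta@root] 3

Answer: 3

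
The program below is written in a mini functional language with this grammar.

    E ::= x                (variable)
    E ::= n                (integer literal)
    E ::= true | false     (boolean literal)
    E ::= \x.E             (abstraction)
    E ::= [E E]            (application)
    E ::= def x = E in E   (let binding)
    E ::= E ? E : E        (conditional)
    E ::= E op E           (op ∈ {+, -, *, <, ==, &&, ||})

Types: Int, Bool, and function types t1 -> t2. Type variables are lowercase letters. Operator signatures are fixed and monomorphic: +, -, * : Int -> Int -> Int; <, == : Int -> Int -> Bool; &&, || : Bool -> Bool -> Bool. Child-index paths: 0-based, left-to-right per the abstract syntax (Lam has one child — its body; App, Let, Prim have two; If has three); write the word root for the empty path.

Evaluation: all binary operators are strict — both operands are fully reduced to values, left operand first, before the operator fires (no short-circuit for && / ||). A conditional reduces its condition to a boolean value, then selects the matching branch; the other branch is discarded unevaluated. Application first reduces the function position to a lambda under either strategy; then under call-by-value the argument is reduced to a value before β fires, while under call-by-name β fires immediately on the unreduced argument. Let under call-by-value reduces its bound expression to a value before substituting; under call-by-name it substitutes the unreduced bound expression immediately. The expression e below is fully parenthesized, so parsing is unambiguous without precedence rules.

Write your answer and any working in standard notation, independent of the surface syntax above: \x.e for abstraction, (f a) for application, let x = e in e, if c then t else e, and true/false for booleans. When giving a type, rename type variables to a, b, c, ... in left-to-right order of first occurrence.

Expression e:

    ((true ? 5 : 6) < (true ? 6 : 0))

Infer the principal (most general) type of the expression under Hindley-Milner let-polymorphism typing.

Derivation:
  unify Bool ~ Bool
  unify Int ~ Int
  unify Int ~ Int
  unify Bool ~ Bool
  unify Int ~ Int
  unify Int ~ Int

Answer: Bool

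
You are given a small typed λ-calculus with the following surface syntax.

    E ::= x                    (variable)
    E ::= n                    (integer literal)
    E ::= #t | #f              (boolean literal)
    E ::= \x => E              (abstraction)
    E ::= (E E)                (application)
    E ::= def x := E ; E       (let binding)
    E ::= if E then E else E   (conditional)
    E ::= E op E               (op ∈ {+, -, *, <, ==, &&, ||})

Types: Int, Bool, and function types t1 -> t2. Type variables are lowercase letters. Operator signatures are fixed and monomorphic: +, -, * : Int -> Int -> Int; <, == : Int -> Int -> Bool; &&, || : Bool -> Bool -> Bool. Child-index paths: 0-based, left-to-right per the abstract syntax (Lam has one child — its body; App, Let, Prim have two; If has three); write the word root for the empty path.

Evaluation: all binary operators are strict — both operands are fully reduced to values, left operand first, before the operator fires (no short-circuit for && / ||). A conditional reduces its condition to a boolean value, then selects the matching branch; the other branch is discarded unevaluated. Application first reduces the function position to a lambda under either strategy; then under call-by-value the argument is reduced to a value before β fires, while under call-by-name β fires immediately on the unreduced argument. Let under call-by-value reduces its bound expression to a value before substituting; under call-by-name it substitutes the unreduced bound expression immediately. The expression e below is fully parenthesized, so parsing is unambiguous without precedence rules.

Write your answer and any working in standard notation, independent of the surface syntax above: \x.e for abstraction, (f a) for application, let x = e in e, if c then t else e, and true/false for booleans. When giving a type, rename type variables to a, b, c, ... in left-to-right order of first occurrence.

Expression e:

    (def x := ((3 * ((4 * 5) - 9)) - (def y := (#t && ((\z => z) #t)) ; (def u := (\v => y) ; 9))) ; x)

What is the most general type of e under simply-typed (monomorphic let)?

Answer: Int

Trace:
  unify Int ~ Int
  unify Int ~ Int
  unify Int ~ Int
  unify Int ~ Int
  unify Int ~ Int
  unify Int ~ Int
  unify Int ~ Int
  unify Bool ~ Bool
z : a
\z._ : a -> a
  unify a -> a ~ Bool -> b
  unify a ~ Bool
  unify Bool ~ b
_ _ : Bool
  unify Bool ~ Bool
let y : Bool
y : Bool
\v._ : c -> Bool
let u : c -> Bool
  unify Int ~ Int
let x : Int
x : Int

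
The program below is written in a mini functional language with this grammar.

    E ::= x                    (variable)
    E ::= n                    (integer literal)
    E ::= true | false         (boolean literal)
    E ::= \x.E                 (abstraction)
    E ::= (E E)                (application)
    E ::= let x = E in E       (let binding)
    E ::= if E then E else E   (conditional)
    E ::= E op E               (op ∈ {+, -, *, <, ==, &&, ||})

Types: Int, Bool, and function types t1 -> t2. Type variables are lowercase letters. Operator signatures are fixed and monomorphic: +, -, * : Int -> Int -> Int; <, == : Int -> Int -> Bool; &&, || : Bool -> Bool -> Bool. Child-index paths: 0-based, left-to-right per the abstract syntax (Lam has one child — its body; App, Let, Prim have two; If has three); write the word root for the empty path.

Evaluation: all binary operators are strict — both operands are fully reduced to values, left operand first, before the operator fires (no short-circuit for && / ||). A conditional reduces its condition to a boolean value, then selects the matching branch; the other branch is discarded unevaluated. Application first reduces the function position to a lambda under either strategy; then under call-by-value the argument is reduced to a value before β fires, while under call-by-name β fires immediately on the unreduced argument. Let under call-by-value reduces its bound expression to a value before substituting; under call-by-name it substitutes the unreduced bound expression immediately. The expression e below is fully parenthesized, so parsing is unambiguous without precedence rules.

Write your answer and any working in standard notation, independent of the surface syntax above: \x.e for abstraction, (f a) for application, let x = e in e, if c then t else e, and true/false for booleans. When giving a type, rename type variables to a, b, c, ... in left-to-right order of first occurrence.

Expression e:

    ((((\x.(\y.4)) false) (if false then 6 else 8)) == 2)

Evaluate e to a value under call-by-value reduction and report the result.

Derivation:
step 0: ((((\x.(\y.4)) false) (if false then 6 else 8)) == 2)
step 1: [beta@0.0] (((\y.4) (if false then 6 else 8)) == 2)
step 2: [if@0.1] (((\y.4) 8) == 2)
step 3: [beta@0] (4 == 2)
step 4: [delta@root] false

Answer: false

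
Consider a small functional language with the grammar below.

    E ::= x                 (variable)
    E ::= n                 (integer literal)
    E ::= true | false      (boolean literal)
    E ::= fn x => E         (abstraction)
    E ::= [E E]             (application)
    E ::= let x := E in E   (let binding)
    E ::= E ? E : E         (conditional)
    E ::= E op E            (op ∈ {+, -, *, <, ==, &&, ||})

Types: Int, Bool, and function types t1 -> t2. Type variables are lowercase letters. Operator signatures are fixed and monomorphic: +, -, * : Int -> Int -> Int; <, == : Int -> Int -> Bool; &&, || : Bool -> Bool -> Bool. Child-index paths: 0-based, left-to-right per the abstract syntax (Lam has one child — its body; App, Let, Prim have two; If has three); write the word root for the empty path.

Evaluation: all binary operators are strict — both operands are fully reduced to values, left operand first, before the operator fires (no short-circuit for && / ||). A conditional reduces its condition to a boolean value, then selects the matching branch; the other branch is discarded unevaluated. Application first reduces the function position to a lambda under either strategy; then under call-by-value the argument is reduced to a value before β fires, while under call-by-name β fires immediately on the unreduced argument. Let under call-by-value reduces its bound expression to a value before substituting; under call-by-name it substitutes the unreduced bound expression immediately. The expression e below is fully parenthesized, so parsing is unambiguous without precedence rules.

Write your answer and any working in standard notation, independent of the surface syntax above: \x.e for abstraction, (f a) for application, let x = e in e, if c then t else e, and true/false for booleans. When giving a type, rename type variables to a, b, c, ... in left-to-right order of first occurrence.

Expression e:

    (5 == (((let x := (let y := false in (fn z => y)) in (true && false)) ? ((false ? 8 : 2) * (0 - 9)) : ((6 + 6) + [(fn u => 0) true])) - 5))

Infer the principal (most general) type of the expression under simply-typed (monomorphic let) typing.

Trace:
  unify Int ~ Int
let y : Bool
y : Bool
\z._ : a -> Bool
let x : a -> Bool
  unify Bool ~ Bool
  unify Bool ~ Bool
  unify Bool ~ Bool
  unify Bool ~ Bool
  unify Int ~ Int
  unify Int ~ Int
  unify Int ~ Int
  unify Int ~ Int
  unify Int ~ Int
  unify Int ~ Int
  unify Int ~ Int
  unify Int ~ Int
\u._ : b -> Int
  unify b -> Int ~ Bool -> c
  unify b ~ Bool
  unify Int ~ c
_ _ : Int
  unify Int ~ Int
  unify Int ~ Int
  unify Int ~ Int
  unify Int ~ Int
  unify Int ~ Int

Answer: Bool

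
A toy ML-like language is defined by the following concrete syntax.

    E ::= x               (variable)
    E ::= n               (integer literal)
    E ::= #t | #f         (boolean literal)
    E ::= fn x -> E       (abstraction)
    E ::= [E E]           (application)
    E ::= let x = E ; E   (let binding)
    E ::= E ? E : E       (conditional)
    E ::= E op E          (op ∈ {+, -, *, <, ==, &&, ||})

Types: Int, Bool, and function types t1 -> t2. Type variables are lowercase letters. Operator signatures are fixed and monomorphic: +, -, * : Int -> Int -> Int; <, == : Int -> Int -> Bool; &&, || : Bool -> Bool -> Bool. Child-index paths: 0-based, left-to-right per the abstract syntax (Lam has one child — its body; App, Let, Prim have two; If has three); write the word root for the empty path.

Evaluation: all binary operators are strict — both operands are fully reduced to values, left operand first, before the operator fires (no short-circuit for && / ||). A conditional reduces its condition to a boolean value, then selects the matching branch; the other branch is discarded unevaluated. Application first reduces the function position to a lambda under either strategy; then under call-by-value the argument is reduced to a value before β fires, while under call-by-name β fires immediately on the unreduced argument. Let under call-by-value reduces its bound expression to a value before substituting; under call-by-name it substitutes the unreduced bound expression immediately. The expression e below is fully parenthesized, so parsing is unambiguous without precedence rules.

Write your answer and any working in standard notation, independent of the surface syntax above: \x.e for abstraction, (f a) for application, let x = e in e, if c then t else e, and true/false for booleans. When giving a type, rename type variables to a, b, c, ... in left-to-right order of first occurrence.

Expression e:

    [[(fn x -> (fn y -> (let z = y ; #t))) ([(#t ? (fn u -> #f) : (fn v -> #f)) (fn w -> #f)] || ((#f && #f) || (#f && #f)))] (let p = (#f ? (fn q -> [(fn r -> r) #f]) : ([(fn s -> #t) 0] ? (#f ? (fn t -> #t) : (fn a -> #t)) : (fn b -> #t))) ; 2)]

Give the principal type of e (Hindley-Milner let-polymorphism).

Derivation:
y : b
let z : b
\y._ : b -> Bool
\x._ : a -> b -> Bool
  unify Bool ~ Bool
\u._ : c -> Bool
\v._ : d -> Bool
  unify c -> Bool ~ d -> Bool
  unify c ~ d
  unify Bool ~ Bool
\w._ : e -> Bool
  unify d -> Bool ~ (e -> Bool) -> f
  unify d ~ e -> Bool
  unify Bool ~ f
_ _ : Bool
  unify Bool ~ Bool
  unify Bool ~ Bool
  unify Bool ~ Bool
  unify Bool ~ Bool
  unify Bool ~ Bool
  unify Bool ~ Bool
  unify Bool ~ Bool
  unify Bool ~ Bool
  unify a -> b -> Bool ~ Bool -> g
  unify a ~ Bool
  unify b -> Bool ~ g
_ _ : b -> Bool
  unify Bool ~ Bool
r : i
\r._ : i -> i
  unify i -> i ~ Bool -> j
  unify i ~ Bool
  unify Bool ~ j
_ _ : Bool
\q._ : h -> Bool
\s._ : k -> Bool
  unify k -> Bool ~ Int -> l
  unify k ~ Int
  unify Bool ~ l
_ _ : Bool
  unify Bool ~ Bool
  unify Bool ~ Bool
\t._ : m -> Bool
\a._ : n -> Bool
  unify m -> Bool ~ n -> Bool
  unify m ~ n
  unify Bool ~ Bool
\b._ : o -> Bool
  unify n -> Bool ~ o -> Bool
  unify n ~ o
  unify Bool ~ Bool
  unify h -> Bool ~ o -> Bool
  unify h ~ o
  unify Bool ~ Bool
let p : forall. o -> Bool
  unify b -> Bool ~ Int -> p
  unify b ~ Int
  unify Bool ~ p
_ _ : Bool

Answer: Bool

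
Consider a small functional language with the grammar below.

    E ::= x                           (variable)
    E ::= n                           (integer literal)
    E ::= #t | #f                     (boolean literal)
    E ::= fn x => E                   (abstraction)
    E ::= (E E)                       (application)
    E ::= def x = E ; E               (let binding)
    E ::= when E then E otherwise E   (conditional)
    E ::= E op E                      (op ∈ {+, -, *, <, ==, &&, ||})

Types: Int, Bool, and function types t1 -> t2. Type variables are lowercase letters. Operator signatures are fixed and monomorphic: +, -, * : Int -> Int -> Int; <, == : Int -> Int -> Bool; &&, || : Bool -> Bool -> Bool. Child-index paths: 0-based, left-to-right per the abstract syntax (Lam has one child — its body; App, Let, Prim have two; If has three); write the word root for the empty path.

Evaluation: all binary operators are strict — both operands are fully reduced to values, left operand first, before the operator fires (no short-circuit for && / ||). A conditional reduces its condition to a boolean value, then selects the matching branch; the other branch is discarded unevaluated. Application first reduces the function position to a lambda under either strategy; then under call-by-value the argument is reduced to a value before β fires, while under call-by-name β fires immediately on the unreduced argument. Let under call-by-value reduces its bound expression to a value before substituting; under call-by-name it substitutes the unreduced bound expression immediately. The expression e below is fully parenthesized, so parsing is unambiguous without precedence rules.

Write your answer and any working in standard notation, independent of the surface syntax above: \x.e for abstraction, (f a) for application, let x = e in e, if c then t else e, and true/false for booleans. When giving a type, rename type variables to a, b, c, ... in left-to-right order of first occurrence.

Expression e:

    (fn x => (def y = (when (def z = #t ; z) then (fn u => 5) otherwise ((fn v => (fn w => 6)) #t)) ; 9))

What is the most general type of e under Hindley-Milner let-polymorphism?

Trace:
let z : Bool
z : Bool
  unify Bool ~ Bool
\u._ : b -> Int
\w._ : d -> Int
\v._ : c -> d -> Int
  unify c -> d -> Int ~ Bool -> e
  unify c ~ Bool
  unify d -> Int ~ e
_ _ : d -> Int
  unify b -> Int ~ d -> Int
  unify b ~ d
  unify Int ~ Int
let y : forall. d -> Int
\x._ : a -> Int

Answer: a -> Int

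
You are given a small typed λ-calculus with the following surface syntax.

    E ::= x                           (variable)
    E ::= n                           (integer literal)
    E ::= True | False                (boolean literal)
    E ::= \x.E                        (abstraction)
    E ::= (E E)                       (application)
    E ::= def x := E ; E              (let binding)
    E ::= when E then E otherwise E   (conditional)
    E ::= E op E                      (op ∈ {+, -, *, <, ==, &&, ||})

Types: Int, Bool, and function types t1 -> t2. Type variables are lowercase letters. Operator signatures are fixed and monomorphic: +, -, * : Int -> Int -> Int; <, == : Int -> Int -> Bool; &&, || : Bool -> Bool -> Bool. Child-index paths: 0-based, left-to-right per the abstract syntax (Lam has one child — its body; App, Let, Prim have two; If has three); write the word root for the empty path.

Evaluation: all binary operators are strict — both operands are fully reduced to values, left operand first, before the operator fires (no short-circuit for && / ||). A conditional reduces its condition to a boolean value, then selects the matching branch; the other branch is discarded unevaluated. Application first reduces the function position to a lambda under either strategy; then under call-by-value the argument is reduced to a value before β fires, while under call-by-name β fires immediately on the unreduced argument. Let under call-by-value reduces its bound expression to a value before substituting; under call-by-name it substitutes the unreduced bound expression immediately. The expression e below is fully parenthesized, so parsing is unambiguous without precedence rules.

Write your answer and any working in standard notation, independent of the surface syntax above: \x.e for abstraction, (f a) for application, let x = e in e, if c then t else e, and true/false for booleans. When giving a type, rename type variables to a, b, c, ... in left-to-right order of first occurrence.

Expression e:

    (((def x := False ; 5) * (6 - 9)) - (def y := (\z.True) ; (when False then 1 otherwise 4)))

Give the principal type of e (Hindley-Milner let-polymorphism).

Answer: Int

Working:
let x : Bool
  unify Int ~ Int
  unify Int ~ Int
  unify Int ~ Int
  unify Int ~ Int
  unify Int ~ Int
\z._ : a -> Bool
let y : forall. a -> Bool
  unify Bool ~ Bool
  unify Int ~ Int
  unify Int ~ Int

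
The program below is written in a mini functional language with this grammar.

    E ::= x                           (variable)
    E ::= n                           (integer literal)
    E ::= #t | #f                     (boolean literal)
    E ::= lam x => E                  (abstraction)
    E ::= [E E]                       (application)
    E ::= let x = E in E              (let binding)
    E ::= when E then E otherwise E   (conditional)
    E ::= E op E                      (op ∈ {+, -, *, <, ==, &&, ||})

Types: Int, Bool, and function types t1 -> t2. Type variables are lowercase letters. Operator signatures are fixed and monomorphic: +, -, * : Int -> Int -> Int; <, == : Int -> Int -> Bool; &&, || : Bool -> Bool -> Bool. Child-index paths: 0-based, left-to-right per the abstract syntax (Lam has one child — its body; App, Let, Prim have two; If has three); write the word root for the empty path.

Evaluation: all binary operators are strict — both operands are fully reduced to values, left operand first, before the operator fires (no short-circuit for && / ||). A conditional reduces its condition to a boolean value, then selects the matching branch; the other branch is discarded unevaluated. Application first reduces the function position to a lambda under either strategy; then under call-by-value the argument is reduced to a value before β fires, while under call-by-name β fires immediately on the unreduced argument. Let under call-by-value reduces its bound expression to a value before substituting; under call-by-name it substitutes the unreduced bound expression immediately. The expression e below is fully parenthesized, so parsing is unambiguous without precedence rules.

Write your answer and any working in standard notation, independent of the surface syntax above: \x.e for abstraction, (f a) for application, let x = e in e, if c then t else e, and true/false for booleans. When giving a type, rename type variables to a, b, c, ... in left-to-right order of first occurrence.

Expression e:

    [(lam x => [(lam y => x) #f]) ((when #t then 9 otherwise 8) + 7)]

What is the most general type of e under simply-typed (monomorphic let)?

Answer: Int

Derivation:
x : a
\y._ : b -> a
  unify b -> a ~ Bool -> c
  unify b ~ Bool
  unify a ~ c
_ _ : c
\x._ : c -> c
  unify Bool ~ Bool
  unify Int ~ Int
  unify Int ~ Int
  unify Int ~ Int
  unify c -> c ~ Int -> d
  unify c ~ Int
  unify Int ~ d
_ _ : Int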